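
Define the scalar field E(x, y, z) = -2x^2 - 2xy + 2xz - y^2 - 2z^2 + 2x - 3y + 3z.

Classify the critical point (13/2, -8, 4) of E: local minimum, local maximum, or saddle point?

local maximum

The Hessian is constant: H = [[-4, -2, 2], [-2, -2, 0], [2, 0, -4]].
Leading principal minors: Δ₁ = -4, Δ₂ = 4, Δ₃ = -8.
The minors alternate sign starting negative (−, +, −), so H is negative definite: a local maximum.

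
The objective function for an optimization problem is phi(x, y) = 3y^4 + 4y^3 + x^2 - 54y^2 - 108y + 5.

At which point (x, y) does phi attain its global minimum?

(0, 3)

phi(x,y) separates as P(x) + Q(y) + 5, so its minimum is min P + min Q + 5.
P'(x) = 2x vanishes at x ∈ {0}; Q'(y) = 12(y - 3)(y + 1)(y + 3) vanishes at y ∈ {-3, -1, 3}.
Local minima of P (where P''>0): P(0)=0. Local minima of Q: Q(-3)=-27, Q(3)=-459.
So the global minimum of phi is P(0) + Q(3) + 5 = 0 − 459 + 5 = -454, attained at (0, 3).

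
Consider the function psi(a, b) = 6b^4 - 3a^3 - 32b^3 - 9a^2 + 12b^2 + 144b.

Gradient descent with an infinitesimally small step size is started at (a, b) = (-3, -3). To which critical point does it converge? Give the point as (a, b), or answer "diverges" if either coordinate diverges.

(-2, -1)

psi is separable, so gradient descent decouples: a follows -∂psi/∂a, b follows -∂psi/∂b.
∂psi/∂a = -9a(a + 2); at a=-3 this is -27, so a increases.
∂psi/∂b = 24(b - 3)(b - 2)(b + 1); at b=-3 this is -1440, so b increases.
a converges to its nearest critical value -2 (a local min of the a-part); b converges to -1. The iterate converges to (-2, -1).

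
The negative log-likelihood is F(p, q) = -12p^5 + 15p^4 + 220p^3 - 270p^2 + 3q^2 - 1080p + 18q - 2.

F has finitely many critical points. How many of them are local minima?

2

F separates as a function of p plus a function of q, so ∇F=0 decouples.
∂F/∂p = -60(p - 3)(p - 2)(p + 1)(p + 3) = 0 at p ∈ {-3, -1, 2, 3}; ∂F/∂q = 6(q + 3) = 0 at q ∈ {-3}.
The Hessian is diagonal: diag(F_pp, F_qq). Second derivatives: F_pp(-3)=3600, F_pp(-1)=-1440, F_pp(2)=900, F_pp(3)=-1440; F_qq(-3)=6.
Local minima occur where both diagonal entries positive: (-3, -3), (2, -3). Count: 2.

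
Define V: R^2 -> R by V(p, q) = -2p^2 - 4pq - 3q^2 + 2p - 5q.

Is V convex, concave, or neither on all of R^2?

V is quadratic, so its Hessian is the constant matrix H = [[-4, -4], [-4, -6]].
det(H) = 8, tr(H) = -10.
det(H) > 0 and tr(H) < 0, so H is negative definite everywhere: concave.

concave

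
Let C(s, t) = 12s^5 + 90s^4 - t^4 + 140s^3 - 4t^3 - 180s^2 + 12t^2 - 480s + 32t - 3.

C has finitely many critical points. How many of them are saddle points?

C separates as a function of s plus a function of t, so ∇C=0 decouples.
∂C/∂s = 60(s - 1)(s + 1)(s + 2)(s + 4) = 0 at s ∈ {-4, -2, -1, 1}; ∂C/∂t = -4(t - 2)(t + 1)(t + 4) = 0 at t ∈ {-4, -1, 2}.
The Hessian is diagonal: diag(C_ss, C_tt). Second derivatives: C_ss(-4)=-1800, C_ss(-2)=360, C_ss(-1)=-360, C_ss(1)=1800; C_tt(-4)=-72, C_tt(-1)=36, C_tt(2)=-72.
Saddle points occur where the two diagonal entries have opposite signs: (-4, -1), (-2, -4), (-2, 2), (-1, -1), (1, -4), (1, 2). Count: 6.

6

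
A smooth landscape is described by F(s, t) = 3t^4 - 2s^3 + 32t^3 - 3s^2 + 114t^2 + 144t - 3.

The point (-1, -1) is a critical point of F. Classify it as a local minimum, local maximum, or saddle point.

local minimum

The mixed partial ∂²F/∂s∂t is 0, so the Hessian at any point is diag(F_ss, F_tt) = diag(-6(2s + 1), 12(3t^2 + 16t + 19)).
At (-1, -1): H = diag(6, 72).
Both eigenvalues are positive, so H is positive definite: a local minimum.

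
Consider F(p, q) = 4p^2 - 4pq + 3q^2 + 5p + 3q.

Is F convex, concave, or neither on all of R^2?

convex

F is quadratic, so its Hessian is the constant matrix H = [[8, -4], [-4, 6]].
det(H) = 32, tr(H) = 14.
det(H) > 0 and tr(H) > 0, so H is positive definite everywhere: convex.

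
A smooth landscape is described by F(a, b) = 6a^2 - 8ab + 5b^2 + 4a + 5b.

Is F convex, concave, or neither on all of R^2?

convex

F is quadratic, so its Hessian is the constant matrix H = [[12, -8], [-8, 10]].
det(H) = 56, tr(H) = 22.
det(H) > 0 and tr(H) > 0, so H is positive definite everywhere: convex.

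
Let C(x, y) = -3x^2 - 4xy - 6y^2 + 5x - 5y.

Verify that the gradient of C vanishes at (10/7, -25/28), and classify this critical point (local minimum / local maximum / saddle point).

∇C = (-6x - 4y + 5, -4x - 12y - 5); substituting (10/7, -25/28) gives ∇C = (0, 0), so (10/7, -25/28) is indeed a critical point.
The Hessian of C is constant: H = [[-6, -4], [-4, -12]].
det(H) = (-6)·(-12) − (-4)² = 56.
det(H) > 0 and tr(H) = -18 < 0, so H is negative definite and the point is a local maximum.

local maximum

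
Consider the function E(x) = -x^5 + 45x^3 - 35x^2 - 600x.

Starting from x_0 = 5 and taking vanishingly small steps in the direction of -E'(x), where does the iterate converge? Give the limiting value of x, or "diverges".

E'(x) = -5(x - 4)(x - 3)(x + 2)(x + 5), so E'(5) = -700.
Gradient descent moves in the -E' direction, i.e. x is increasing.
There is no critical point above x=5, and E' keeps the same sign, so the iterate runs off to +∞.

diverges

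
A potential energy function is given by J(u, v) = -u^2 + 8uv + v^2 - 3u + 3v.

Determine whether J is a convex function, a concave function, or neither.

neither

J is quadratic, so its Hessian is the constant matrix H = [[-2, 8], [8, 2]].
det(H) = -68, tr(H) = 0.
det(H) < 0, so H is indefinite: neither convex nor concave.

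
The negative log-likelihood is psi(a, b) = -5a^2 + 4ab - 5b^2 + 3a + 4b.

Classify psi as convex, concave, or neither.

psi is quadratic, so its Hessian is the constant matrix H = [[-10, 4], [4, -10]].
det(H) = 84, tr(H) = -20.
det(H) > 0 and tr(H) < 0, so H is negative definite everywhere: concave.

concave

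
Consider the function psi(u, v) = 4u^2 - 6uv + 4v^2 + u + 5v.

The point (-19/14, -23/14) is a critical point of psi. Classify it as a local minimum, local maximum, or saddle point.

local minimum

The Hessian of psi is constant: H = [[8, -6], [-6, 8]].
det(H) = 8·8 − (-6)² = 28.
det(H) > 0 and tr(H) = 16 > 0, so H is positive definite and the point is a local minimum.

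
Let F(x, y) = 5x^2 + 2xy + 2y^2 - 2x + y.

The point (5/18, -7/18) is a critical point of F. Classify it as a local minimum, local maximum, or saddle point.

local minimum

The Hessian of F is constant: H = [[10, 2], [2, 4]].
det(H) = 10·4 − 2² = 36.
det(H) > 0 and tr(H) = 14 > 0, so H is positive definite and the point is a local minimum.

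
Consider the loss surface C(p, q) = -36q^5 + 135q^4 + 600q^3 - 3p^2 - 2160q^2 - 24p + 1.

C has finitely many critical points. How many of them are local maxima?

C separates as a function of p plus a function of q, so ∇C=0 decouples.
∂C/∂p = -6(p + 4) = 0 at p ∈ {-4}; ∂C/∂q = -180q(q - 4)(q - 2)(q + 3) = 0 at q ∈ {-3, 0, 2, 4}.
The Hessian is diagonal: diag(C_pp, C_qq). Second derivatives: C_pp(-4)=-6; C_qq(-3)=18900, C_qq(0)=-4320, C_qq(2)=3600, C_qq(4)=-10080.
Local maxima occur where both diagonal entries negative: (-4, 0), (-4, 4). Count: 2.

2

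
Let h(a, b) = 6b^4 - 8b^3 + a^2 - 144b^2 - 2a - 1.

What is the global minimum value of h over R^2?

-1282

h(a,b) separates as P(a) + Q(b) − 1, so its minimum is min P + min Q − 1.
P'(a) = 2a - 2 vanishes at a ∈ {1}; Q'(b) = 24b(b - 4)(b + 3) vanishes at b ∈ {-3, 0, 4}.
Local minima of P (where P''>0): P(1)=-1. Local minima of Q: Q(-3)=-594, Q(4)=-1280.
So the global minimum of h is P(1) + Q(4) − 1 = -1 − 1280 − 1 = -1282, attained at (1, 4).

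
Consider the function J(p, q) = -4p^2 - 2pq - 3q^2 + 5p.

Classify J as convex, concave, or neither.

J is quadratic, so its Hessian is the constant matrix H = [[-8, -2], [-2, -6]].
det(H) = 44, tr(H) = -14.
det(H) > 0 and tr(H) < 0, so H is negative definite everywhere: concave.

concave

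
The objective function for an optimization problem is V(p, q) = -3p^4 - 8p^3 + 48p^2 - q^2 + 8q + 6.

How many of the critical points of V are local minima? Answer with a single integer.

0

V separates as a function of p plus a function of q, so ∇V=0 decouples.
∂V/∂p = -12p(p - 2)(p + 4) = 0 at p ∈ {-4, 0, 2}; ∂V/∂q = -2(q - 4) = 0 at q ∈ {4}.
The Hessian is diagonal: diag(V_pp, V_qq). Second derivatives: V_pp(-4)=-288, V_pp(0)=96, V_pp(2)=-144; V_qq(4)=-2.
Local minima occur where both diagonal entries positive: none. Count: 0.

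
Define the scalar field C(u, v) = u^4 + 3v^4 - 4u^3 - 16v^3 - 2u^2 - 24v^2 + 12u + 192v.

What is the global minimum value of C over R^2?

-313

C(u,v) separates as P(u) + Q(v), so its minimum is min P + min Q.
P'(u) = 4(u - 3)(u - 1)(u + 1) vanishes at u ∈ {-1, 1, 3}; Q'(v) = 12(v - 4)(v - 2)(v + 2) vanishes at v ∈ {-2, 2, 4}.
Local minima of P (where P''>0): P(-1)=-9, P(3)=-9. Local minima of Q: Q(-2)=-304, Q(4)=128.
So the global minimum of C is P(-1) + Q(-2) = -9 − 304 = -313, attained at (-1, -2).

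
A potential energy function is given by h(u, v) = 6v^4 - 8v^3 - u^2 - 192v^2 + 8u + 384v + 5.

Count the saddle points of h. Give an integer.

2

h separates as a function of u plus a function of v, so ∇h=0 decouples.
∂h/∂u = -2(u - 4) = 0 at u ∈ {4}; ∂h/∂v = 24(v - 4)(v - 1)(v + 4) = 0 at v ∈ {-4, 1, 4}.
The Hessian is diagonal: diag(h_uu, h_vv). Second derivatives: h_uu(4)=-2; h_vv(-4)=960, h_vv(1)=-360, h_vv(4)=576.
Saddle points occur where the two diagonal entries have opposite signs: (4, -4), (4, 4). Count: 2.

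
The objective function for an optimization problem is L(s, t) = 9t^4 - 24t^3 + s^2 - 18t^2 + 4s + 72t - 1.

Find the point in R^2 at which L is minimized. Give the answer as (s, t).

L(s,t) separates as P(s) + Q(t) − 1, so its minimum is min P + min Q − 1.
P'(s) = 2s + 4 vanishes at s ∈ {-2}; Q'(t) = 36(t - 2)(t - 1)(t + 1) vanishes at t ∈ {-1, 1, 2}.
Local minima of P (where P''>0): P(-2)=-4. Local minima of Q: Q(-1)=-57, Q(2)=24.
So the global minimum of L is P(-2) + Q(-1) − 1 = -4 − 57 − 1 = -62, attained at (-2, -1).

(-2, -1)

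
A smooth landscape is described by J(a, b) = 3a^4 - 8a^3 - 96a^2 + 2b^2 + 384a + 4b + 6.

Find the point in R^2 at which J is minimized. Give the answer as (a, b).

J(a,b) separates as P(a) + Q(b) + 6, so its minimum is min P + min Q + 6.
P'(a) = 12(a - 4)(a - 2)(a + 4) vanishes at a ∈ {-4, 2, 4}; Q'(b) = 4b + 4 vanishes at b ∈ {-1}.
Local minima of P (where P''>0): P(-4)=-1792, P(4)=256. Local minima of Q: Q(-1)=-2.
So the global minimum of J is P(-4) + Q(-1) + 6 = -1792 − 2 + 6 = -1788, attained at (-4, -1).

(-4, -1)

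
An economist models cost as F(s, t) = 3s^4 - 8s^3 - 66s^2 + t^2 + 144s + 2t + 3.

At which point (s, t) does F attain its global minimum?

F(s,t) separates as P(s) + Q(t) + 3, so its minimum is min P + min Q + 3.
P'(s) = 12(s - 4)(s - 1)(s + 3) vanishes at s ∈ {-3, 1, 4}; Q'(t) = 2(t + 1) vanishes at t ∈ {-1}.
Local minima of P (where P''>0): P(-3)=-567, P(4)=-224. Local minima of Q: Q(-1)=-1.
So the global minimum of F is P(-3) + Q(-1) + 3 = -567 − 1 + 3 = -565, attained at (-3, -1).

(-3, -1)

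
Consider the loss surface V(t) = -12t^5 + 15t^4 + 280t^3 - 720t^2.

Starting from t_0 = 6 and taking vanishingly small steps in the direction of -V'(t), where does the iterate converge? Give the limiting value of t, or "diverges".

V'(t) = -60t(t - 3)(t - 2)(t + 4), so V'(6) = -43200.
Gradient descent moves in the -V' direction, i.e. t is increasing.
There is no critical point above t=6, and V' keeps the same sign, so the iterate runs off to +∞.

diverges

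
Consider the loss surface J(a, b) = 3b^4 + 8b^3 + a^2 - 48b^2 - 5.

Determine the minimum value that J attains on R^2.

J(a,b) separates as P(a) + Q(b) − 5, so its minimum is min P + min Q − 5.
P'(a) = 2a vanishes at a ∈ {0}; Q'(b) = 12b(b - 2)(b + 4) vanishes at b ∈ {-4, 0, 2}.
Local minima of P (where P''>0): P(0)=0. Local minima of Q: Q(-4)=-512, Q(2)=-80.
So the global minimum of J is P(0) + Q(-4) − 5 = 0 − 512 − 5 = -517, attained at (0, -4).

-517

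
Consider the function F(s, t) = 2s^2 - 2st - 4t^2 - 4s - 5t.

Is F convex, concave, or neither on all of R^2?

F is quadratic, so its Hessian is the constant matrix H = [[4, -2], [-2, -8]].
det(H) = -36, tr(H) = -4.
det(H) < 0, so H is indefinite: neither convex nor concave.

neither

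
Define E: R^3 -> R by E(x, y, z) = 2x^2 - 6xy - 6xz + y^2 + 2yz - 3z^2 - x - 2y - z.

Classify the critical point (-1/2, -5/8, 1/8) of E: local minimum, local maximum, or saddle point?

saddle point

The Hessian is constant: H = [[4, -6, -6], [-6, 2, 2], [-6, 2, -6]].
Leading principal minors: Δ₁ = 4, Δ₂ = -28, Δ₃ = 224.
The minors fit neither the all-positive nor the alternating-sign pattern, so H is indefinite: a saddle point.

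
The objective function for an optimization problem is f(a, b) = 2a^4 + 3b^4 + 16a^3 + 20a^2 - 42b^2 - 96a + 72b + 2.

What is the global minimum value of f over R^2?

-407

f(a,b) separates as P(a) + Q(b) + 2, so its minimum is min P + min Q + 2.
P'(a) = 8(a - 1)(a + 3)(a + 4) vanishes at a ∈ {-4, -3, 1}; Q'(b) = 12(b - 2)(b - 1)(b + 3) vanishes at b ∈ {-3, 1, 2}.
Local minima of P (where P''>0): P(-4)=192, P(1)=-58. Local minima of Q: Q(-3)=-351, Q(2)=24.
So the global minimum of f is P(1) + Q(-3) + 2 = -58 − 351 + 2 = -407, attained at (1, -3).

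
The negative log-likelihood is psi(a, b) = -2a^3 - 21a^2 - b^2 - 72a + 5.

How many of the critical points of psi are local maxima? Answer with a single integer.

psi separates as a function of a plus a function of b, so ∇psi=0 decouples.
∂psi/∂a = -6(a + 3)(a + 4) = 0 at a ∈ {-4, -3}; ∂psi/∂b = -2b = 0 at b ∈ {0}.
The Hessian is diagonal: diag(psi_aa, psi_bb). Second derivatives: psi_aa(-4)=6, psi_aa(-3)=-6; psi_bb(0)=-2.
Local maxima occur where both diagonal entries negative: (-3, 0). Count: 1.

1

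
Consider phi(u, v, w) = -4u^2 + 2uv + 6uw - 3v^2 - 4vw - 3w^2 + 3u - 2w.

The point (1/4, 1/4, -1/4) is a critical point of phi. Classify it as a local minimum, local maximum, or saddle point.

The Hessian is constant: H = [[-8, 2, 6], [2, -6, -4], [6, -4, -6]].
Leading principal minors: Δ₁ = -8, Δ₂ = 44, Δ₃ = -16.
The minors alternate sign starting negative (−, +, −), so H is negative definite: a local maximum.

local maximum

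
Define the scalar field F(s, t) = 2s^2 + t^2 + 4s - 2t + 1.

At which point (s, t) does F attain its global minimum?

F(s,t) separates as P(s) + Q(t) + 1, so its minimum is min P + min Q + 1.
P'(s) = 4s + 4 vanishes at s ∈ {-1}; Q'(t) = 2(t - 1) vanishes at t ∈ {1}.
Local minima of P (where P''>0): P(-1)=-2. Local minima of Q: Q(1)=-1.
So the global minimum of F is P(-1) + Q(1) + 1 = -2 − 1 + 1 = -2, attained at (-1, 1).

(-1, 1)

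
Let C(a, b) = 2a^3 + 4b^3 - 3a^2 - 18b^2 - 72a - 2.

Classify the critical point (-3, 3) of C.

The mixed partial ∂²C/∂a∂b is 0, so the Hessian at any point is diag(C_aa, C_bb) = diag(6(2a - 1), 12(2b - 3)).
At (-3, 3): H = diag(-42, 36).
The eigenvalues have opposite signs, so H is indefinite: a saddle point.

saddle point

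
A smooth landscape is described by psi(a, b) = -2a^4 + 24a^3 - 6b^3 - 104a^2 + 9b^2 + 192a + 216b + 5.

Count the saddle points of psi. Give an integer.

psi separates as a function of a plus a function of b, so ∇psi=0 decouples.
∂psi/∂a = -8(a - 4)(a - 3)(a - 2) = 0 at a ∈ {2, 3, 4}; ∂psi/∂b = -18(b - 4)(b + 3) = 0 at b ∈ {-3, 4}.
The Hessian is diagonal: diag(psi_aa, psi_bb). Second derivatives: psi_aa(2)=-16, psi_aa(3)=8, psi_aa(4)=-16; psi_bb(-3)=126, psi_bb(4)=-126.
Saddle points occur where the two diagonal entries have opposite signs: (2, -3), (3, 4), (4, -3). Count: 3.

3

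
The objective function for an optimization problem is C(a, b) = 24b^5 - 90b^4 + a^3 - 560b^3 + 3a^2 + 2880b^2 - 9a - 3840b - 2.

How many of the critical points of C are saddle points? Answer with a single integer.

4

C separates as a function of a plus a function of b, so ∇C=0 decouples.
∂C/∂a = 3(a - 1)(a + 3) = 0 at a ∈ {-3, 1}; ∂C/∂b = 120(b - 4)(b - 2)(b - 1)(b + 4) = 0 at b ∈ {-4, 1, 2, 4}.
The Hessian is diagonal: diag(C_aa, C_bb). Second derivatives: C_aa(-3)=-12, C_aa(1)=12; C_bb(-4)=-28800, C_bb(1)=1800, C_bb(2)=-1440, C_bb(4)=5760.
Saddle points occur where the two diagonal entries have opposite signs: (-3, 1), (-3, 4), (1, -4), (1, 2). Count: 4.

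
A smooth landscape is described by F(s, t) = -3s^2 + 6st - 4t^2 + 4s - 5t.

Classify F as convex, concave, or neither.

F is quadratic, so its Hessian is the constant matrix H = [[-6, 6], [6, -8]].
det(H) = 12, tr(H) = -14.
det(H) > 0 and tr(H) < 0, so H is negative definite everywhere: concave.

concave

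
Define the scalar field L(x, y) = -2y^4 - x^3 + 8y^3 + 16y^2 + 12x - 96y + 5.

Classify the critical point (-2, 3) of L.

saddle point

The mixed partial ∂²L/∂x∂y is 0, so the Hessian at any point is diag(L_xx, L_yy) = diag(-6x, 8(-3y^2 + 6y + 4)).
At (-2, 3): H = diag(12, -40).
The eigenvalues have opposite signs, so H is indefinite: a saddle point.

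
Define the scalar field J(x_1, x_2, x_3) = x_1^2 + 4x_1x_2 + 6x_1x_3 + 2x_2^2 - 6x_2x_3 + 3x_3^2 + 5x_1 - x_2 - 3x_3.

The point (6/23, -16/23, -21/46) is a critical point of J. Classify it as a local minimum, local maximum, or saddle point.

The Hessian is constant: H = [[2, 4, 6], [4, 4, -6], [6, -6, 6]].
Leading principal minors: Δ₁ = 2, Δ₂ = -8, Δ₃ = -552.
The minors fit neither the all-positive nor the alternating-sign pattern, so H is indefinite: a saddle point.

saddle point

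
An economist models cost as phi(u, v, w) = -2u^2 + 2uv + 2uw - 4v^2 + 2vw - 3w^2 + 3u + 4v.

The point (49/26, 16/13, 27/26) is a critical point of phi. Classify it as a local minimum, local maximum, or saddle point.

local maximum

The Hessian is constant: H = [[-4, 2, 2], [2, -8, 2], [2, 2, -6]].
Leading principal minors: Δ₁ = -4, Δ₂ = 28, Δ₃ = -104.
The minors alternate sign starting negative (−, +, −), so H is negative definite: a local maximum.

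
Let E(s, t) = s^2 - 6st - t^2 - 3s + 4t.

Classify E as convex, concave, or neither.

neither

E is quadratic, so its Hessian is the constant matrix H = [[2, -6], [-6, -2]].
det(H) = -40, tr(H) = 0.
det(H) < 0, so H is indefinite: neither convex nor concave.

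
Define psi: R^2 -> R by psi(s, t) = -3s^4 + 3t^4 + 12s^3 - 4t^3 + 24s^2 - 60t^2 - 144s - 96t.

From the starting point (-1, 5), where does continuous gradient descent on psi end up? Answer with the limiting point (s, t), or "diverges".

(2, 4)

psi is separable, so gradient descent decouples: s follows -∂psi/∂s, t follows -∂psi/∂t.
∂psi/∂s = -12(s - 3)(s - 2)(s + 2); at s=-1 this is -144, so s increases.
∂psi/∂t = 12(t - 4)(t + 1)(t + 2); at t=5 this is 504, so t decreases.
s converges to its nearest critical value 2 (a local min of the s-part); t converges to 4. The iterate converges to (2, 4).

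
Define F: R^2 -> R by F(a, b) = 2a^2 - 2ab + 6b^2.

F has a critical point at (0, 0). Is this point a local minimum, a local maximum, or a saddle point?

The Hessian of F is constant: H = [[4, -2], [-2, 12]].
det(H) = 4·12 − (-2)² = 44.
det(H) > 0 and tr(H) = 16 > 0, so H is positive definite and the point is a local minimum.

local minimum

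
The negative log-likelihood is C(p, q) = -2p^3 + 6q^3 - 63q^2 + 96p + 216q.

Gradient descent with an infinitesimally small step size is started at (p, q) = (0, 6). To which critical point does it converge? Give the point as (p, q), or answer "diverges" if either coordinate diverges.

C is separable, so gradient descent decouples: p follows -∂C/∂p, q follows -∂C/∂q.
∂C/∂p = -6(p - 4)(p + 4); at p=0 this is 96, so p decreases.
∂C/∂q = 18(q - 4)(q - 3); at q=6 this is 108, so q decreases.
p converges to its nearest critical value -4 (a local min of the p-part); q converges to 4. The iterate converges to (-4, 4).

(-4, 4)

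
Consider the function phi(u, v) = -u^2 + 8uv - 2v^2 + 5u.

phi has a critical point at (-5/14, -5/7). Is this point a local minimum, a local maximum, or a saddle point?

The Hessian of phi is constant: H = [[-2, 8], [8, -4]].
det(H) = (-2)·(-4) − 8² = -56.
Since det(H) < 0, H is indefinite and the critical point is a saddle point.

saddle point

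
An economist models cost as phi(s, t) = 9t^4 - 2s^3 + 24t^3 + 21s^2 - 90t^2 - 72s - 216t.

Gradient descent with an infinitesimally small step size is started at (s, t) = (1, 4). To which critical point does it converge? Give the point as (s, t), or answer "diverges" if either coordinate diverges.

(3, 2)

phi is separable, so gradient descent decouples: s follows -∂phi/∂s, t follows -∂phi/∂t.
∂phi/∂s = -6(s - 4)(s - 3); at s=1 this is -36, so s increases.
∂phi/∂t = 36(t - 2)(t + 1)(t + 3); at t=4 this is 2520, so t decreases.
s converges to its nearest critical value 3 (a local min of the s-part); t converges to 2. The iterate converges to (3, 2).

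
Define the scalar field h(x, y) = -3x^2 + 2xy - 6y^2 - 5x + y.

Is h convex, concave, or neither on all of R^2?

h is quadratic, so its Hessian is the constant matrix H = [[-6, 2], [2, -12]].
det(H) = 68, tr(H) = -18.
det(H) > 0 and tr(H) < 0, so H is negative definite everywhere: concave.

concave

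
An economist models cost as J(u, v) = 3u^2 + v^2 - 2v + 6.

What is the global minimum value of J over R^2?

J(u,v) separates as P(u) + Q(v) + 6, so its minimum is min P + min Q + 6.
P'(u) = 6u vanishes at u ∈ {0}; Q'(v) = 2v - 2 vanishes at v ∈ {1}.
Local minima of P (where P''>0): P(0)=0. Local minima of Q: Q(1)=-1.
So the global minimum of J is P(0) + Q(1) + 6 = 0 − 1 + 6 = 5, attained at (0, 1).

5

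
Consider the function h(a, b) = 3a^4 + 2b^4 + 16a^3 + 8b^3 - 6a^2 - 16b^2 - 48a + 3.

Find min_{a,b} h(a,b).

h(a,b) separates as P(a) + Q(b) + 3, so its minimum is min P + min Q + 3.
P'(a) = 12(a - 1)(a + 1)(a + 4) vanishes at a ∈ {-4, -1, 1}; Q'(b) = 8b(b - 1)(b + 4) vanishes at b ∈ {-4, 0, 1}.
Local minima of P (where P''>0): P(-4)=-160, P(1)=-35. Local minima of Q: Q(-4)=-256, Q(1)=-6.
So the global minimum of h is P(-4) + Q(-4) + 3 = -160 − 256 + 3 = -413, attained at (-4, -4).

-413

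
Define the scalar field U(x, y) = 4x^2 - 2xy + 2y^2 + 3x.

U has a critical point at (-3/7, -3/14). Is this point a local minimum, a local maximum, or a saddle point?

local minimum

The Hessian of U is constant: H = [[8, -2], [-2, 4]].
det(H) = 8·4 − (-2)² = 28.
det(H) > 0 and tr(H) = 12 > 0, so H is positive definite and the point is a local minimum.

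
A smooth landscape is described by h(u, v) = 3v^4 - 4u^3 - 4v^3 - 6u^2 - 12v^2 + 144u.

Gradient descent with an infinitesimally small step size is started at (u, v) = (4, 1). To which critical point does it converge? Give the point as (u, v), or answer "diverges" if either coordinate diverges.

diverges

h is separable, so gradient descent decouples: u follows -∂h/∂u, v follows -∂h/∂v.
∂h/∂u = -12(u - 3)(u + 4); at u=4 this is -96, so u increases.
∂h/∂v = 12v(v - 2)(v + 1); at v=1 this is -24, so v increases.
The u-coordinate has no critical point in that direction and runs off to infinity.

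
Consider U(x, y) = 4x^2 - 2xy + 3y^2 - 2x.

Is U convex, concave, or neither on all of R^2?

U is quadratic, so its Hessian is the constant matrix H = [[8, -2], [-2, 6]].
det(H) = 44, tr(H) = 14.
det(H) > 0 and tr(H) > 0, so H is positive definite everywhere: convex.

convex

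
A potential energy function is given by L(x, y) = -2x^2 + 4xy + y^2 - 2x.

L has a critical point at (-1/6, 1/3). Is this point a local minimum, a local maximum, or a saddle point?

saddle point

The Hessian of L is constant: H = [[-4, 4], [4, 2]].
det(H) = (-4)·2 − 4² = -24.
Since det(H) < 0, H is indefinite and the critical point is a saddle point.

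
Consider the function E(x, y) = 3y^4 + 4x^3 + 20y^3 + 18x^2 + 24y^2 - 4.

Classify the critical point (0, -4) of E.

local minimum

The mixed partial ∂²E/∂x∂y is 0, so the Hessian at any point is diag(E_xx, E_yy) = diag(12(2x + 3), 12(3y^2 + 10y + 4)).
At (0, -4): H = diag(36, 144).
Both eigenvalues are positive, so H is positive definite: a local minimum.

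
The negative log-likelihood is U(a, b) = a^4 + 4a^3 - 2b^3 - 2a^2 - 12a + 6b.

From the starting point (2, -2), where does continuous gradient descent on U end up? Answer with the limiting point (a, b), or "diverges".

U is separable, so gradient descent decouples: a follows -∂U/∂a, b follows -∂U/∂b.
∂U/∂a = 4(a - 1)(a + 1)(a + 3); at a=2 this is 60, so a decreases.
∂U/∂b = -6(b - 1)(b + 1); at b=-2 this is -18, so b increases.
a converges to its nearest critical value 1 (a local min of the a-part); b converges to -1. The iterate converges to (1, -1).

(1, -1)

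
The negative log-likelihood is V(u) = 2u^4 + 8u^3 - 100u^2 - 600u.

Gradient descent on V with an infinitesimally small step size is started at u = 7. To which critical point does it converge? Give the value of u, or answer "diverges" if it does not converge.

V'(u) = 8(u - 5)(u + 3)(u + 5), so V'(7) = 1920.
Gradient descent moves in the -V' direction, i.e. u is decreasing.
The nearest critical point in that direction is u = 5, where V'' = 640 > 0 (a local minimum). The iterate converges there.

5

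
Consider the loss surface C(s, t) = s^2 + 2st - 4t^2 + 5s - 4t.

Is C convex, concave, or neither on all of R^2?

C is quadratic, so its Hessian is the constant matrix H = [[2, 2], [2, -8]].
det(H) = -20, tr(H) = -6.
det(H) < 0, so H is indefinite: neither convex nor concave.

neither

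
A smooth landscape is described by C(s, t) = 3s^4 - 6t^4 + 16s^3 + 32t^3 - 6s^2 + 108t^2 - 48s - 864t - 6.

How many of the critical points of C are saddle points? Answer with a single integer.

C separates as a function of s plus a function of t, so ∇C=0 decouples.
∂C/∂s = 12(s - 1)(s + 1)(s + 4) = 0 at s ∈ {-4, -1, 1}; ∂C/∂t = -24(t - 4)(t - 3)(t + 3) = 0 at t ∈ {-3, 3, 4}.
The Hessian is diagonal: diag(C_ss, C_tt). Second derivatives: C_ss(-4)=180, C_ss(-1)=-72, C_ss(1)=120; C_tt(-3)=-1008, C_tt(3)=144, C_tt(4)=-168.
Saddle points occur where the two diagonal entries have opposite signs: (-4, -3), (-4, 4), (-1, 3), (1, -3), (1, 4). Count: 5.

5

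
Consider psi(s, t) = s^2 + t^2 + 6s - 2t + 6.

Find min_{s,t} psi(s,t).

psi(s,t) separates as P(s) + Q(t) + 6, so its minimum is min P + min Q + 6.
P'(s) = 2s + 6 vanishes at s ∈ {-3}; Q'(t) = 2(t - 1) vanishes at t ∈ {1}.
Local minima of P (where P''>0): P(-3)=-9. Local minima of Q: Q(1)=-1.
So the global minimum of psi is P(-3) + Q(1) + 6 = -9 − 1 + 6 = -4, attained at (-3, 1).

-4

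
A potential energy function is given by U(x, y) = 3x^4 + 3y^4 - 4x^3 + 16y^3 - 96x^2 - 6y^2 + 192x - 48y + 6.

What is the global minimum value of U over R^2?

-1434

U(x,y) separates as P(x) + Q(y) + 6, so its minimum is min P + min Q + 6.
P'(x) = 12(x - 4)(x - 1)(x + 4) vanishes at x ∈ {-4, 1, 4}; Q'(y) = 12(y - 1)(y + 1)(y + 4) vanishes at y ∈ {-4, -1, 1}.
Local minima of P (where P''>0): P(-4)=-1280, P(4)=-256. Local minima of Q: Q(-4)=-160, Q(1)=-35.
So the global minimum of U is P(-4) + Q(-4) + 6 = -1280 − 160 + 6 = -1434, attained at (-4, -4).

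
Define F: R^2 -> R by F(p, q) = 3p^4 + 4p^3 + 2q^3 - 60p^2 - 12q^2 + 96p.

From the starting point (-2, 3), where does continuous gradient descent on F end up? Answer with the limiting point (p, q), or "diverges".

F is separable, so gradient descent decouples: p follows -∂F/∂p, q follows -∂F/∂q.
∂F/∂p = 12(p - 2)(p - 1)(p + 4); at p=-2 this is 288, so p decreases.
∂F/∂q = 6q(q - 4); at q=3 this is -18, so q increases.
p converges to its nearest critical value -4 (a local min of the p-part); q converges to 4. The iterate converges to (-4, 4).

(-4, 4)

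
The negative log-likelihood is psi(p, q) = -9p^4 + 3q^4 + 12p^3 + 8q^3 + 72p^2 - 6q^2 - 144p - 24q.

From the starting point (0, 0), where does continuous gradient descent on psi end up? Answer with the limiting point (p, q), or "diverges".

(1, 1)

psi is separable, so gradient descent decouples: p follows -∂psi/∂p, q follows -∂psi/∂q.
∂psi/∂p = -36(p - 2)(p - 1)(p + 2); at p=0 this is -144, so p increases.
∂psi/∂q = 12(q - 1)(q + 1)(q + 2); at q=0 this is -24, so q increases.
p converges to its nearest critical value 1 (a local min of the p-part); q converges to 1. The iterate converges to (1, 1).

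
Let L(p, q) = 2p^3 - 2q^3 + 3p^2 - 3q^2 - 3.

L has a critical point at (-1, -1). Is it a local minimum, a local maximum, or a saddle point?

The mixed partial ∂²L/∂p∂q is 0, so the Hessian at any point is diag(L_pp, L_qq) = diag(6(2p + 1), -6(2q + 1)).
At (-1, -1): H = diag(-6, 6).
The eigenvalues have opposite signs, so H is indefinite: a saddle point.

saddle point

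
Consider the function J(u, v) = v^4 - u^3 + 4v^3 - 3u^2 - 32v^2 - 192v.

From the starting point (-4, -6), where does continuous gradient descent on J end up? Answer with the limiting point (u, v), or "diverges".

J is separable, so gradient descent decouples: u follows -∂J/∂u, v follows -∂J/∂v.
∂J/∂u = -3u(u + 2); at u=-4 this is -24, so u increases.
∂J/∂v = 4(v - 4)(v + 3)(v + 4); at v=-6 this is -240, so v increases.
u converges to its nearest critical value -2 (a local min of the u-part); v converges to -4. The iterate converges to (-2, -4).

(-2, -4)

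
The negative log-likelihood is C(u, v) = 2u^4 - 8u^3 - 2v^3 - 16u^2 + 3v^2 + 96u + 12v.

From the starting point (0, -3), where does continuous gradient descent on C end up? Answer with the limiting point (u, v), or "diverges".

C is separable, so gradient descent decouples: u follows -∂C/∂u, v follows -∂C/∂v.
∂C/∂u = 8(u - 3)(u - 2)(u + 2); at u=0 this is 96, so u decreases.
∂C/∂v = -6(v - 2)(v + 1); at v=-3 this is -60, so v increases.
u converges to its nearest critical value -2 (a local min of the u-part); v converges to -1. The iterate converges to (-2, -1).

(-2, -1)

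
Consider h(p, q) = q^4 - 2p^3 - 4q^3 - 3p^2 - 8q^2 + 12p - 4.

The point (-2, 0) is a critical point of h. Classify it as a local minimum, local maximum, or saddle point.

The mixed partial ∂²h/∂p∂q is 0, so the Hessian at any point is diag(h_pp, h_qq) = diag(-6(2p + 1), 4(3q^2 - 6q - 4)).
At (-2, 0): H = diag(18, -16).
The eigenvalues have opposite signs, so H is indefinite: a saddle point.

saddle point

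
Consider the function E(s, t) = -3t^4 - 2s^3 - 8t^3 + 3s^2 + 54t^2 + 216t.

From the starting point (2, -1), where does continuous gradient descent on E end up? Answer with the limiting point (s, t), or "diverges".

diverges

E is separable, so gradient descent decouples: s follows -∂E/∂s, t follows -∂E/∂t.
∂E/∂s = -6s(s - 1); at s=2 this is -12, so s increases.
∂E/∂t = -12(t - 3)(t + 2)(t + 3); at t=-1 this is 96, so t decreases.
The s-coordinate has no critical point in that direction and runs off to infinity.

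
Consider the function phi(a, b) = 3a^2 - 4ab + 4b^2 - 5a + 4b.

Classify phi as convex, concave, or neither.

phi is quadratic, so its Hessian is the constant matrix H = [[6, -4], [-4, 8]].
det(H) = 32, tr(H) = 14.
det(H) > 0 and tr(H) > 0, so H is positive definite everywhere: convex.

convex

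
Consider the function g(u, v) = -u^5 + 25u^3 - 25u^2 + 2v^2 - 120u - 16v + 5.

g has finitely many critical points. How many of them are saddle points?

2

g separates as a function of u plus a function of v, so ∇g=0 decouples.
∂g/∂u = -5(u - 3)(u - 2)(u + 1)(u + 4) = 0 at u ∈ {-4, -1, 2, 3}; ∂g/∂v = 4(v - 4) = 0 at v ∈ {4}.
The Hessian is diagonal: diag(g_uu, g_vv). Second derivatives: g_uu(-4)=630, g_uu(-1)=-180, g_uu(2)=90, g_uu(3)=-140; g_vv(4)=4.
Saddle points occur where the two diagonal entries have opposite signs: (-1, 4), (3, 4). Count: 2.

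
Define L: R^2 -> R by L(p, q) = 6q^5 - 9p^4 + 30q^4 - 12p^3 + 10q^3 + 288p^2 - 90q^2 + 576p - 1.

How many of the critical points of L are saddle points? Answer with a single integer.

6

L separates as a function of p plus a function of q, so ∇L=0 decouples.
∂L/∂p = -36(p - 4)(p + 1)(p + 4) = 0 at p ∈ {-4, -1, 4}; ∂L/∂q = 30q(q - 1)(q + 2)(q + 3) = 0 at q ∈ {-3, -2, 0, 1}.
The Hessian is diagonal: diag(L_pp, L_qq). Second derivatives: L_pp(-4)=-864, L_pp(-1)=540, L_pp(4)=-1440; L_qq(-3)=-360, L_qq(-2)=180, L_qq(0)=-180, L_qq(1)=360.
Saddle points occur where the two diagonal entries have opposite signs: (-4, -2), (-4, 1), (-1, -3), (-1, 0), (4, -2), (4, 1). Count: 6.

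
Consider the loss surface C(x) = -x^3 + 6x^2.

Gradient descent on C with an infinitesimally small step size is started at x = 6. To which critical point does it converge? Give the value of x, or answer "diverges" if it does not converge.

C'(x) = -3x(x - 4), so C'(6) = -36.
Gradient descent moves in the -C' direction, i.e. x is increasing.
There is no critical point above x=6, and C' keeps the same sign, so the iterate runs off to +∞.

diverges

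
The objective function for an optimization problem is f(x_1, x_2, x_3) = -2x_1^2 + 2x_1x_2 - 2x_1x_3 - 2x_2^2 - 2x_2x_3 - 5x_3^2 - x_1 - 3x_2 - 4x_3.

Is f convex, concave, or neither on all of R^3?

concave

f is quadratic, so its Hessian is the constant matrix H = [[-4, 2, -2], [2, -4, -2], [-2, -2, -10]].
Leading principal minors: -4, 12, -72.
Signs alternate −, +, − ⇒ H ≺ 0 ⇒ concave.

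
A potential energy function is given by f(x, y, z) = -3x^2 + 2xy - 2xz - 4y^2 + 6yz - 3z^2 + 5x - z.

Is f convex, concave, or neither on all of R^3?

f is quadratic, so its Hessian is the constant matrix H = [[-6, 2, -2], [2, -8, 6], [-2, 6, -6]].
Leading principal minors: -6, 44, -64.
Signs alternate −, +, − ⇒ H ≺ 0 ⇒ concave.

concave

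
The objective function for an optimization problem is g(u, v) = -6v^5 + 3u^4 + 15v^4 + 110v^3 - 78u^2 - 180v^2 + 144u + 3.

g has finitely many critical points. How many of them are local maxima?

g separates as a function of u plus a function of v, so ∇g=0 decouples.
∂g/∂u = 12(u - 3)(u - 1)(u + 4) = 0 at u ∈ {-4, 1, 3}; ∂g/∂v = -30v(v - 4)(v - 1)(v + 3) = 0 at v ∈ {-3, 0, 1, 4}.
The Hessian is diagonal: diag(g_uu, g_vv). Second derivatives: g_uu(-4)=420, g_uu(1)=-120, g_uu(3)=168; g_vv(-3)=2520, g_vv(0)=-360, g_vv(1)=360, g_vv(4)=-2520.
Local maxima occur where both diagonal entries negative: (1, 0), (1, 4). Count: 2.

2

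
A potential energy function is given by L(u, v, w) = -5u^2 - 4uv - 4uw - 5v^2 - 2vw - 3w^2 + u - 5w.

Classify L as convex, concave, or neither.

concave

L is quadratic, so its Hessian is the constant matrix H = [[-10, -4, -4], [-4, -10, -2], [-4, -2, -6]].
Leading principal minors: -10, 84, -368.
Signs alternate −, +, − ⇒ H ≺ 0 ⇒ concave.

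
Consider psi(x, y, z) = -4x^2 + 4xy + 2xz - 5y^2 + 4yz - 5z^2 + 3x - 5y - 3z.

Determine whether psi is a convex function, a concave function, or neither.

psi is quadratic, so its Hessian is the constant matrix H = [[-8, 4, 2], [4, -10, 4], [2, 4, -10]].
Leading principal minors: -8, 64, -408.
Signs alternate −, +, − ⇒ H ≺ 0 ⇒ concave.

concave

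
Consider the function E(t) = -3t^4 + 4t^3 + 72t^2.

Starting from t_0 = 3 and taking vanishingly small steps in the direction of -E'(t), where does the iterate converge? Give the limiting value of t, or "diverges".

E'(t) = -12t(t - 4)(t + 3), so E'(3) = 216.
Gradient descent moves in the -E' direction, i.e. t is decreasing.
The nearest critical point in that direction is t = 0, where E'' = 144 > 0 (a local minimum). The iterate converges there.

0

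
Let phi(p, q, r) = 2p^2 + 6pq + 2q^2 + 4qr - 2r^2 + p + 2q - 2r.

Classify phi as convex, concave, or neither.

neither

phi is quadratic, so its Hessian is the constant matrix H = [[4, 6, 0], [6, 4, 4], [0, 4, -4]].
Leading principal minors: 4, -20, 16.
Neither pattern holds ⇒ H is indefinite ⇒ neither convex nor concave.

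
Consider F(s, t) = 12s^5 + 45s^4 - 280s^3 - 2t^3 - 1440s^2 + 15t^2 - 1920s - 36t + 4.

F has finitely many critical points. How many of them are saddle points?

F separates as a function of s plus a function of t, so ∇F=0 decouples.
∂F/∂s = 60(s - 4)(s + 1)(s + 2)(s + 4) = 0 at s ∈ {-4, -2, -1, 4}; ∂F/∂t = -6(t - 3)(t - 2) = 0 at t ∈ {2, 3}.
The Hessian is diagonal: diag(F_ss, F_tt). Second derivatives: F_ss(-4)=-2880, F_ss(-2)=720, F_ss(-1)=-900, F_ss(4)=14400; F_tt(2)=6, F_tt(3)=-6.
Saddle points occur where the two diagonal entries have opposite signs: (-4, 2), (-2, 3), (-1, 2), (4, 3). Count: 4.

4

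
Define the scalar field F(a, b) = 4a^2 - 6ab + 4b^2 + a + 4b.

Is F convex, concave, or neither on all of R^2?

convex

F is quadratic, so its Hessian is the constant matrix H = [[8, -6], [-6, 8]].
det(H) = 28, tr(H) = 16.
det(H) > 0 and tr(H) > 0, so H is positive definite everywhere: convex.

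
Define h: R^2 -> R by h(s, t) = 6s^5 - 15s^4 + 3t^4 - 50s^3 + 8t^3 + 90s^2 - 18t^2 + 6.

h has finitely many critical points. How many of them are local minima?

4

h separates as a function of s plus a function of t, so ∇h=0 decouples.
∂h/∂s = 30s(s - 3)(s - 1)(s + 2) = 0 at s ∈ {-2, 0, 1, 3}; ∂h/∂t = 12t(t - 1)(t + 3) = 0 at t ∈ {-3, 0, 1}.
The Hessian is diagonal: diag(h_ss, h_tt). Second derivatives: h_ss(-2)=-900, h_ss(0)=180, h_ss(1)=-180, h_ss(3)=900; h_tt(-3)=144, h_tt(0)=-36, h_tt(1)=48.
Local minima occur where both diagonal entries positive: (0, -3), (0, 1), (3, -3), (3, 1). Count: 4.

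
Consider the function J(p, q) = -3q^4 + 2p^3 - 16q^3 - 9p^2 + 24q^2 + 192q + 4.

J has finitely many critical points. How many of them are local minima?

1

J separates as a function of p plus a function of q, so ∇J=0 decouples.
∂J/∂p = 6p(p - 3) = 0 at p ∈ {0, 3}; ∂J/∂q = -12(q - 2)(q + 2)(q + 4) = 0 at q ∈ {-4, -2, 2}.
The Hessian is diagonal: diag(J_pp, J_qq). Second derivatives: J_pp(0)=-18, J_pp(3)=18; J_qq(-4)=-144, J_qq(-2)=96, J_qq(2)=-288.
Local minima occur where both diagonal entries positive: (3, -2). Count: 1.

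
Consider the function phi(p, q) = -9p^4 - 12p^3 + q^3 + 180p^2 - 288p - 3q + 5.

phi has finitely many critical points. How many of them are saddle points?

phi separates as a function of p plus a function of q, so ∇phi=0 decouples.
∂phi/∂p = -36(p - 2)(p - 1)(p + 4) = 0 at p ∈ {-4, 1, 2}; ∂phi/∂q = 3(q - 1)(q + 1) = 0 at q ∈ {-1, 1}.
The Hessian is diagonal: diag(phi_pp, phi_qq). Second derivatives: phi_pp(-4)=-1080, phi_pp(1)=180, phi_pp(2)=-216; phi_qq(-1)=-6, phi_qq(1)=6.
Saddle points occur where the two diagonal entries have opposite signs: (-4, 1), (1, -1), (2, 1). Count: 3.

3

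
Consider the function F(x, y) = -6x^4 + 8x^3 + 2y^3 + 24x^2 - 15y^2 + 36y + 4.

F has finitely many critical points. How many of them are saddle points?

3

F separates as a function of x plus a function of y, so ∇F=0 decouples.
∂F/∂x = -24x(x - 2)(x + 1) = 0 at x ∈ {-1, 0, 2}; ∂F/∂y = 6(y - 3)(y - 2) = 0 at y ∈ {2, 3}.
The Hessian is diagonal: diag(F_xx, F_yy). Second derivatives: F_xx(-1)=-72, F_xx(0)=48, F_xx(2)=-144; F_yy(2)=-6, F_yy(3)=6.
Saddle points occur where the two diagonal entries have opposite signs: (-1, 3), (0, 2), (2, 3). Count: 3.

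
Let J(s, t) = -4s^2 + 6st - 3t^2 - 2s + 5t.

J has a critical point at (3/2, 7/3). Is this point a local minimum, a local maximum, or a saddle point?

local maximum

The Hessian of J is constant: H = [[-8, 6], [6, -6]].
det(H) = (-8)·(-6) − 6² = 12.
det(H) > 0 and tr(H) = -14 < 0, so H is negative definite and the point is a local maximum.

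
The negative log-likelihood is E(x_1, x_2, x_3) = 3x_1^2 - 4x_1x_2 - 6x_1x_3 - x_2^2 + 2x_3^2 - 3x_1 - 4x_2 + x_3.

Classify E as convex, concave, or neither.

E is quadratic, so its Hessian is the constant matrix H = [[6, -4, -6], [-4, -2, 0], [-6, 0, 4]].
Leading principal minors: 6, -28, -40.
Neither pattern holds ⇒ H is indefinite ⇒ neither convex nor concave.

neither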